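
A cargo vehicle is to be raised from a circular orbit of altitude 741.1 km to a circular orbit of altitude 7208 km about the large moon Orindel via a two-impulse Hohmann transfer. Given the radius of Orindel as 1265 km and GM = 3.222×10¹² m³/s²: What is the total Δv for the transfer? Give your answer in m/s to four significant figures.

r₁ = 1265 + 741.1 = 2006.1 km = 2.0061×10⁶ m.
r₂ = 1265 + 7208 = 8473.0 km = 8.4730×10⁶ m.
Transfer ellipse a_t = (r₁ + r₂)/2 = 5.240×10⁶ m.
At r₁: circular v_c1 = √(μ/r₁) = 1267 m/s; transfer-periapsis v_p = √[μ(2/r₁ − 1/a_t)] = 1612 m/s.
Δv₁ = v_p − v_c1 = 344.3 m/s.
At r₂: circular v_c2 = √(μ/r₂) = 616.7 m/s; transfer-apoapsis v_a = √[μ(2/r₂ − 1/a_t)] = 381.6 m/s.
Δv₂ = v_c2 − v_a = 235.1 m/s.
Total Δv = Δv₁ + Δv₂ = 579.4 m/s.

Δv_total ≈ 579.4 m/s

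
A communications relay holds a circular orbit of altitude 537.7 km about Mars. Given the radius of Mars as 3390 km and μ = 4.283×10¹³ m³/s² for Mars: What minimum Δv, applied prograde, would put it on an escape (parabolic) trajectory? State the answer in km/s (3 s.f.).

Δv ≈ 1.37 km/s

r = 3390 + 537.7 = 3927.7 km = 3.9277×10⁶ m.
Circular speed v_c = √(μ/r) = 3302 m/s.
Escape speed v_esc = √(2μ/r) = √2 × v_c = 4670 m/s.
Δv = v_esc − v_c = 1368 m/s = 1.368 km/s.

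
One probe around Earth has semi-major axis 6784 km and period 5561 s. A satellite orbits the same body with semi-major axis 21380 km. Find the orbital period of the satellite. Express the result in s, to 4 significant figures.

Kepler's third law: T² ∝ a³, so T₂ = T₁ (a₂/a₁)^(3/2).
a₂/a₁ = 3.152, (a₂/a₁)^(3/2) = 5.595.
T₂ = 5561 × 5.595 = 31110 s.

T₂ ≈ 31110 s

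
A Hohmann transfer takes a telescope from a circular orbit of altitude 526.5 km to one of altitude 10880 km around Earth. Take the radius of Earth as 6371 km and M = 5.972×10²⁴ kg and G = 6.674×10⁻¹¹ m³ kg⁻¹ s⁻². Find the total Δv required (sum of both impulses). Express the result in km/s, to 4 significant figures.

μ = GM = 6.674×10⁻¹¹ × 5.972×10²⁴ = 3.986×10¹⁴ m³/s².
r₁ = 6371 + 526.5 = 6897.5 km = 6.8975×10⁶ m.
r₂ = 6371 + 10880 = 17251 km = 1.7251×10⁷ m.
Transfer ellipse a_t = (r₁ + r₂)/2 = 1.207×10⁷ m.
At r₁: circular v_c1 = √(μ/r₁) = 7602 m/s; transfer-perigee v_p = √[μ(2/r₁ − 1/a_t)] = 9086 m/s.
Δv₁ = v_p − v_c1 = 1485 m/s.
At r₂: circular v_c2 = √(μ/r₂) = 4807 m/s; transfer-apogee v_a = √[μ(2/r₂ − 1/a_t)] = 3633 m/s.
Δv₂ = v_c2 − v_a = 1174 m/s.
Total Δv = Δv₁ + Δv₂ = 2658 m/s = 2.658 km/s.

Δv_total ≈ 2.658 km/s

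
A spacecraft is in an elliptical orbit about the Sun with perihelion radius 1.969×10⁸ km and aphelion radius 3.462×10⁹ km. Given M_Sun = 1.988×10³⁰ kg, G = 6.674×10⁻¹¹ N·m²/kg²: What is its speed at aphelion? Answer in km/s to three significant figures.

v ≈ 2.03 km/s

μ = GM = 6.674×10⁻¹¹ × 1.988×10³⁰ = 1.327×10²⁰ m³/s².
Semi-major axis a = (r_p + r_a)/2 = 1.8294×10⁹ km = 1.829×10¹² m.
Vis-viva: v² = μ(2/r − 1/a) = 1.327×10²⁰ × (5.777×10⁻¹³ − 5.466×10⁻¹³) = 4.125×10⁶ m²/s².
v = 2031 m/s = 2.031 km/s.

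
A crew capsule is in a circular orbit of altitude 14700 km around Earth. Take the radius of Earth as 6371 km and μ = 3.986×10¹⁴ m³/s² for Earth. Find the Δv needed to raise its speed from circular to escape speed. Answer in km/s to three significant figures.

r = 6371 + 14700 = 21071 km = 2.1071×10⁷ m.
Circular speed v_c = √(μ/r) = 4349 m/s.
Escape speed v_esc = √(2μ/r) = √2 × v_c = 6151 m/s.
Δv = v_esc − v_c = 1802 m/s = 1.802 km/s.

Δv ≈ 1.80 km/s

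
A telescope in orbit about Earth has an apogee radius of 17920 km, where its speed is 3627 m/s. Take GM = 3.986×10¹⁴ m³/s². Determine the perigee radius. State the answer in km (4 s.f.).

r_a = 1.792×10⁷ m.
Specific energy ε = v²/2 − μ/r = -1.567×10⁷ J/kg, so a = −μ/(2ε) = 1.272×10⁷ m.
The apsides satisfy r_p + r_a = 2a, so the perigee radius is 2a − r_a = 7.524×10⁶ m = 7524.1 km.

perigee radius ≈ 7524 km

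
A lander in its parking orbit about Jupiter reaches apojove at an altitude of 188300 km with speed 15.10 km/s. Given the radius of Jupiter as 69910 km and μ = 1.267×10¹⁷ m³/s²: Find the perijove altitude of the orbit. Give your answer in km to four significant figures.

perijove altitude ≈ 8239 km

r_a = 69910 + 188300 = 2.5821×10⁵ km = 2.582×10⁸ m.
Specific energy ε = v²/2 − μ/r = -3.767×10⁸ J/kg, so a = −μ/(2ε) = 1.682×10⁸ m.
The apsides satisfy r_p + r_a = 2a, so the perijove radius is 2a − r_a = 7.815×10⁷ m = 78149 km.
Perijove altitude = 78149 − 69910 = 8239.0 km.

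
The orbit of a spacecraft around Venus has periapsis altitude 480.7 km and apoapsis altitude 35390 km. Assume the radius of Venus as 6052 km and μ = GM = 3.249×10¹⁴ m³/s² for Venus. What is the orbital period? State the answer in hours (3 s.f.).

r_p = 6052 + 480.7 = 6532.7 km = 6.5327×10⁶ m.
r_a = 6052 + 35390 = 41442 km = 4.1442×10⁷ m.
Semi-major axis a = (r_p + r_a)/2 = (6532.7 + 41442)/2 = 23987 km = 2.399×10⁷ m.
By Kepler's third law T = 2π√(a³/μ) = 2π × 6.518×10³ = 4.095×10⁴ s.
= 11.38 hours.

T ≈ 11.4 hours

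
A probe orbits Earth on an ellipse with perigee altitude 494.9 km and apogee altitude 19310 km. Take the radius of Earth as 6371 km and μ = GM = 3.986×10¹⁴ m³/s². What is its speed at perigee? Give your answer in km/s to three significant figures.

v ≈ 9.57 km/s

r_p = 6371 + 494.9 = 6865.9 km = 6.8659×10⁶ m.
r_a = 6371 + 19310 = 25681 km = 2.5681×10⁷ m.
Semi-major axis a = (r_p + r_a)/2 = 16273 km = 1.627×10⁷ m.
Vis-viva: v² = μ(2/r − 1/a) = 3.986×10¹⁴ × (2.913×10⁻⁷ − 6.145×10⁻⁸) = 9.162×10⁷ m²/s².
v = 9572 m/s = 9.572 km/s.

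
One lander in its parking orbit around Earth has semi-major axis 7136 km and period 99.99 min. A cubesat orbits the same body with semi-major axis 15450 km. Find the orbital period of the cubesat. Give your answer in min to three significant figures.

Kepler's third law: T² ∝ a³, so T₂ = T₁ (a₂/a₁)^(3/2).
a₂/a₁ = 2.165, (a₂/a₁)^(3/2) = 3.186.
T₂ = 99.99 × 3.186 = 318.5 min.

T₂ ≈ 319 min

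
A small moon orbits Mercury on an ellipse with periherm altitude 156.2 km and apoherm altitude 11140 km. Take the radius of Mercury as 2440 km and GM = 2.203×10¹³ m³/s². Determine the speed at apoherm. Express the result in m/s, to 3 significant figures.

v ≈ 722 m/s

r_p = 2440 + 156.2 = 2596.2 km = 2.5962×10⁶ m.
r_a = 2440 + 11140 = 13580 km = 1.3580×10⁷ m.
Semi-major axis a = (r_p + r_a)/2 = 8088.1 km = 8.088×10⁶ m.
Vis-viva: v² = μ(2/r − 1/a) = 2.203×10¹³ × (1.473×10⁻⁷ − 1.236×10⁻⁷) = 5.207×10⁵ m²/s².
v = 721.6 m/s.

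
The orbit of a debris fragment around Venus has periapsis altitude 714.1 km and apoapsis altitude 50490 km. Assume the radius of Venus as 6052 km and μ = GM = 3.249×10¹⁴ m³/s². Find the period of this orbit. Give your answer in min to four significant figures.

r_p = 6052 + 714.1 = 6766.1 km = 6.7661×10⁶ m.
r_a = 6052 + 50490 = 56542 km = 5.6542×10⁷ m.
Semi-major axis a = (r_p + r_a)/2 = (6766.1 + 56542)/2 = 31654 km = 3.165×10⁷ m.
By Kepler's third law T = 2π√(a³/μ) = 2π × 9.880×10³ = 6.208×10⁴ s.
= 1035 min.

T ≈ 1035 min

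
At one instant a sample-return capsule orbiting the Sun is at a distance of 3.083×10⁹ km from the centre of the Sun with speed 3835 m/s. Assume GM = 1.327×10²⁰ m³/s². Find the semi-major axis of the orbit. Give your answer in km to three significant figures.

a ≈ 1.86×10⁹ km

r = 3.083×10¹² m.
Vis-viva rearranged: 1/a = 2/r − v²/μ = 6.487×10⁻¹³ − 1.108×10⁻¹³ = 5.379×10⁻¹³ m⁻¹.
a = 1.859×10¹² m = 1.8591×10⁹ km.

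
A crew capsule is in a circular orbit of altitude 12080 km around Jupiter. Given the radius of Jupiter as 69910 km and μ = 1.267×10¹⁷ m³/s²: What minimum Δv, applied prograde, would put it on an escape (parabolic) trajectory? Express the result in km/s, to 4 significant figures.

Δv ≈ 16.28 km/s

r = 69910 + 12080 = 81990 km = 8.1990×10⁷ m.
Circular speed v_c = √(μ/r) = 39310 m/s.
Escape speed v_esc = √(2μ/r) = √2 × v_c = 55590 m/s.
Δv = v_esc − v_c = 16280 m/s = 16.28 km/s.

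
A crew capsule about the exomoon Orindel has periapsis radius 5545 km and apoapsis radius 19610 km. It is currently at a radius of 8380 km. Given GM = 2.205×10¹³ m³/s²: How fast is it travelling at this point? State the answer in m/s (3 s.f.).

v ≈ 1870 m/s

Semi-major axis a = (r_p + r_a)/2 = 12578 km = 1.258×10⁷ m.
Vis-viva: v² = μ(2/r − 1/a) = 2.205×10¹³ × (2.387×10⁻⁷ − 7.951×10⁻⁸) = 3.509×10⁶ m²/s².
v = 1873 m/s.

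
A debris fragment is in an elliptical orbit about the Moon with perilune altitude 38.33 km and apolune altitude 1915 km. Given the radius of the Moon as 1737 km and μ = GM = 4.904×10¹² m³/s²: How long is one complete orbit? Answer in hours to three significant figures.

T ≈ 3.52 hours

r_p = 1737 + 38.33 = 1775.3 km = 1.7753×10⁶ m.
r_a = 1737 + 1915 = 3652.0 km = 3.6520×10⁶ m.
Semi-major axis a = (r_p + r_a)/2 = (1775.3 + 3652.0)/2 = 2713.7 km = 2.714×10⁶ m.
By Kepler's third law T = 2π√(a³/μ) = 2π × 2.019×10³ = 1.268×10⁴ s.
= 3.523 hours.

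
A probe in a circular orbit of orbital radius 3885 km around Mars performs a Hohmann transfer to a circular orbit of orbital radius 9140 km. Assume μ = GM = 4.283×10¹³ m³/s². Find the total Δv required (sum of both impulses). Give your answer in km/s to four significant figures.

r₁ = 3885 km = 3.885×10⁶ m.
r₂ = 9140 km = 9.140×10⁶ m.
Transfer ellipse a_t = (r₁ + r₂)/2 = 6.512×10⁶ m.
At r₁: circular v_c1 = √(μ/r₁) = 3320 m/s; transfer-periapsis v_p = √[μ(2/r₁ − 1/a_t)] = 3933 m/s.
Δv₁ = v_p − v_c1 = 613.2 m/s.
At r₂: circular v_c2 = √(μ/r₂) = 2165 m/s; transfer-apoapsis v_a = √[μ(2/r₂ − 1/a_t)] = 1672 m/s.
Δv₂ = v_c2 − v_a = 492.8 m/s.
Total Δv = Δv₁ + Δv₂ = 1106 m/s = 1.106 km/s.

Δv_total ≈ 1.106 km/s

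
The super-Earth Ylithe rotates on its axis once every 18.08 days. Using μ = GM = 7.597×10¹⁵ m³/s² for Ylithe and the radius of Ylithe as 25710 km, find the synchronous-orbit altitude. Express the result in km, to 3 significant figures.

T = 18.08 days = 1.562×10⁶ s.
A synchronous orbit has period T, so by Kepler's third law a = (μT²/4π²)^(1/3).
μT²/4π² = 7.597×10¹⁵ × (1.562×10⁶)² / 39.48 = 4.696×10²⁶ m³.
a = 7.773×10⁸ m = 7.7726×10⁵ km.
Altitude h = a − R = 7.7726×10⁵ − 25710 = 7.5155×10⁵ km.

h_sync ≈ 7.52×10⁵ km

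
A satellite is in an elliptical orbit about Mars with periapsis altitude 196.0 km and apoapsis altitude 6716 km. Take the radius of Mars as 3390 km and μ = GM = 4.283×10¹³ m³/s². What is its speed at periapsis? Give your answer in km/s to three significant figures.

r_p = 3390 + 196.0 = 3586.0 km = 3.5860×10⁶ m.
r_a = 3390 + 6716 = 10106 km = 1.0106×10⁷ m.
Semi-major axis a = (r_p + r_a)/2 = 6846.0 km = 6.846×10⁶ m.
Vis-viva: v² = μ(2/r − 1/a) = 4.283×10¹³ × (5.577×10⁻⁷ − 1.461×10⁻⁷) = 1.763×10⁷ m²/s².
v = 4199 m/s = 4.199 km/s.

v ≈ 4.20 km/s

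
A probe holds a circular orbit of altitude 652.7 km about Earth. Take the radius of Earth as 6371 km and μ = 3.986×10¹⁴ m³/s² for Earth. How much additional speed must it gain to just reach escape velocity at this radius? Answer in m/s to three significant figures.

r = 6371 + 652.7 = 7023.7 km = 7.0237×10⁶ m.
Circular speed v_c = √(μ/r) = 7533 m/s.
Escape speed v_esc = √(2μ/r) = √2 × v_c = 10650 m/s.
Δv = v_esc − v_c = 3120 m/s.

Δv ≈ 3120 m/s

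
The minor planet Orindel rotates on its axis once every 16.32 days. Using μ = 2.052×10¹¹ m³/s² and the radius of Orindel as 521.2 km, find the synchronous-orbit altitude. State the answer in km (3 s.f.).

T = 16.32 days = 1.410×10⁶ s.
A synchronous orbit has period T, so by Kepler's third law a = (μT²/4π²)^(1/3).
μT²/4π² = 2.052×10¹¹ × (1.410×10⁶)² / 39.48 = 1.033×10²² m³.
a = 2.178×10⁷ m = 21782 km.
Altitude h = a − R = 21782 − 521.2 = 21261 km.

h_sync ≈ 21300 km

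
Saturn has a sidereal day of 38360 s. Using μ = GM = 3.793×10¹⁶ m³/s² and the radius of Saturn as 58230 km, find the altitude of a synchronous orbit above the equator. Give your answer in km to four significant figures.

A synchronous orbit has period T, so by Kepler's third law a = (μT²/4π²)^(1/3).
μT²/4π² = 3.793×10¹⁶ × (3.836×10⁴)² / 39.48 = 1.414×10²⁴ m³.
a = 1.122×10⁸ m = 1.1223×10⁵ km.
Altitude h = a − R = 1.1223×10⁵ − 58230 = 54005 km.

h_sync ≈ 54000 km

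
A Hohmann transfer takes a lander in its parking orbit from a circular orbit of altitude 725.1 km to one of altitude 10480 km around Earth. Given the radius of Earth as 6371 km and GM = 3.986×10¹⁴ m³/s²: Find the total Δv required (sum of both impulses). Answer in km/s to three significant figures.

r₁ = 6371 + 725.1 = 7096.1 km = 7.0961×10⁶ m.
r₂ = 6371 + 10480 = 16851 km = 1.6851×10⁷ m.
Transfer ellipse a_t = (r₁ + r₂)/2 = 1.197×10⁷ m.
At r₁: circular v_c1 = √(μ/r₁) = 7495 m/s; transfer-perigee v_p = √[μ(2/r₁ − 1/a_t)] = 8891 m/s.
Δv₁ = v_p − v_c1 = 1396 m/s.
At r₂: circular v_c2 = √(μ/r₂) = 4864 m/s; transfer-apogee v_a = √[μ(2/r₂ − 1/a_t)] = 3744 m/s.
Δv₂ = v_c2 − v_a = 1119 m/s.
Total Δv = Δv₁ + Δv₂ = 2516 m/s = 2.516 km/s.

Δv_total ≈ 2.52 km/s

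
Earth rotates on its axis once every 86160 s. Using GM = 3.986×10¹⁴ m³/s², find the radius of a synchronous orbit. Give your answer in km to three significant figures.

r_sync ≈ 42200 km

A synchronous orbit has period T, so by Kepler's third law a = (μT²/4π²)^(1/3).
μT²/4π² = 3.986×10¹⁴ × (8.616×10⁴)² / 39.48 = 7.495×10²² m³.
a = 4.216×10⁷ m = 42163 km.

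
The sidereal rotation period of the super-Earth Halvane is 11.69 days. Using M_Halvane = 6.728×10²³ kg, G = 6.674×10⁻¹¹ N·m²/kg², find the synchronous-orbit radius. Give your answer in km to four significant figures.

μ = GM = 6.674×10⁻¹¹ × 6.728×10²³ = 4.490×10¹³ m³/s².
T = 11.69 days = 1.010×10⁶ s.
A synchronous orbit has period T, so by Kepler's third law a = (μT²/4π²)^(1/3).
μT²/4π² = 4.490×10¹³ × (1.010×10⁶)² / 39.48 = 1.160×10²⁴ m³.
a = 1.051×10⁸ m = 1.0508×10⁵ km.

r_sync ≈ 1.051×10⁵ km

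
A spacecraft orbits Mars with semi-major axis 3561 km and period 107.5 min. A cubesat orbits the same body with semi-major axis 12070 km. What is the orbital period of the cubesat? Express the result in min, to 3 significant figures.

T₂ ≈ 671 min

Kepler's third law: T² ∝ a³, so T₂ = T₁ (a₂/a₁)^(3/2).
a₂/a₁ = 3.389, (a₂/a₁)^(3/2) = 6.240.
T₂ = 107.5 × 6.240 = 670.8 min.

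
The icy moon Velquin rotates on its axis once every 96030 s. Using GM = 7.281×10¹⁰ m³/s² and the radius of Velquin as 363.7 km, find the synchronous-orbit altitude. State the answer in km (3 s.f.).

h_sync ≈ 2210 km

A synchronous orbit has period T, so by Kepler's third law a = (μT²/4π²)^(1/3).
μT²/4π² = 7.281×10¹⁰ × (9.603×10⁴)² / 39.48 = 1.701×10¹⁹ m³.
a = 2.572×10⁶ m = 2571.7 km.
Altitude h = a − R = 2571.7 − 363.7 = 2208.0 km.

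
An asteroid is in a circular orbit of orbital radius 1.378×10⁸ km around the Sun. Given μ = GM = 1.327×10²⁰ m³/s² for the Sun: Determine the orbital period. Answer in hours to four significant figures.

r = 1.378×10⁸ km = 1.378×10¹¹ m.
Kepler's third law: T = 2π√(r³/μ) = 2π√((1.378×10¹¹)³ / 1.327×10²⁰).
r³/μ = 1.972×10¹³ s², so T = 2π × 4.441×10⁶ = 2.790×10⁷ s.
Converting: 2.790×10⁷ s ÷ 3600 = 7750 hours.

T ≈ 7750 hours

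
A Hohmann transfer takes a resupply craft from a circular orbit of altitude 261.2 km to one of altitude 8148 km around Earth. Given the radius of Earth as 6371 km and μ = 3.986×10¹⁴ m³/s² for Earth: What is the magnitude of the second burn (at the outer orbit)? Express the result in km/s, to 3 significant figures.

Δv ≈ 1.09 km/s

r₁ = 6371 + 261.2 = 6632.2 km = 6.6322×10⁶ m.
r₂ = 6371 + 8148 = 14519 km = 1.4519×10⁷ m.
Transfer ellipse a_t = (r₁ + r₂)/2 = 1.058×10⁷ m.
At r₁: circular v_c1 = √(μ/r₁) = 7752 m/s; transfer-perigee v_p = √[μ(2/r₁ − 1/a_t)] = 9084 m/s.
At r₂: circular v_c2 = √(μ/r₂) = 5240 m/s; transfer-apogee v_a = √[μ(2/r₂ − 1/a_t)] = 4149 m/s.
Δv₂ = v_c2 − v_a = 1090 m/s.
= 1.090 km/s.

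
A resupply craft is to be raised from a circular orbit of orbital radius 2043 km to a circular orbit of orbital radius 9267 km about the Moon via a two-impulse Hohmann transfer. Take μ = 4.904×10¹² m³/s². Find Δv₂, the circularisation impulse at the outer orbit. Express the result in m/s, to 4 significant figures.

r₁ = 2043 km = 2.043×10⁶ m.
r₂ = 9267 km = 9.267×10⁶ m.
Transfer ellipse a_t = (r₁ + r₂)/2 = 5.655×10⁶ m.
At r₁: circular v_c1 = √(μ/r₁) = 1549 m/s; transfer-perilune v_p = √[μ(2/r₁ − 1/a_t)] = 1983 m/s.
At r₂: circular v_c2 = √(μ/r₂) = 727.5 m/s; transfer-apolune v_a = √[μ(2/r₂ − 1/a_t)] = 437.2 m/s.
Δv₂ = v_c2 − v_a = 290.2 m/s.

Δv ≈ 290.2 m/s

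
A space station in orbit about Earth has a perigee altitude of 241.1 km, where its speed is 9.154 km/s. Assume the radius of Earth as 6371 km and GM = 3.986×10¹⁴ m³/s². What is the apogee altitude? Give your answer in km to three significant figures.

apogee altitude ≈ 8700 km

r_p = 6371 + 241.1 = 6612.1 km = 6.612×10⁶ m.
Specific energy ε = v²/2 − μ/r = -1.839×10⁷ J/kg, so a = −μ/(2ε) = 1.084×10⁷ m.
The apsides satisfy r_p + r_a = 2a, so the apogee radius is 2a − r_p = 1.507×10⁷ m = 15068 km.
Apogee altitude = 15068 − 6371 = 8697.0 km.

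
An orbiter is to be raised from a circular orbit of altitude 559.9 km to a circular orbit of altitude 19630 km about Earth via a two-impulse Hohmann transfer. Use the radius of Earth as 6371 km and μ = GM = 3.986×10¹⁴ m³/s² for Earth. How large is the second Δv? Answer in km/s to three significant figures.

Δv ≈ 1.38 km/s

r₁ = 6371 + 559.9 = 6930.9 km = 6.9309×10⁶ m.
r₂ = 6371 + 19630 = 26001 km = 2.6001×10⁷ m.
Transfer ellipse a_t = (r₁ + r₂)/2 = 1.647×10⁷ m.
At r₁: circular v_c1 = √(μ/r₁) = 7584 m/s; transfer-perigee v_p = √[μ(2/r₁ − 1/a_t)] = 9530 m/s.
At r₂: circular v_c2 = √(μ/r₂) = 3915 m/s; transfer-apogee v_a = √[μ(2/r₂ − 1/a_t)] = 2540 m/s.
Δv₂ = v_c2 − v_a = 1375 m/s.
= 1.375 km/s.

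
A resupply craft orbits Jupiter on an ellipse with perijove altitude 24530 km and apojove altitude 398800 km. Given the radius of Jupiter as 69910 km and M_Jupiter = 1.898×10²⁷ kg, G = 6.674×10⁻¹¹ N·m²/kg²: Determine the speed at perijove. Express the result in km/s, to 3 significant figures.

μ = GM = 6.674×10⁻¹¹ × 1.898×10²⁷ = 1.267×10¹⁷ m³/s².
r_p = 69910 + 24530 = 94440 km = 9.4440×10⁷ m.
r_a = 69910 + 398800 = 468710 km = 4.6871×10⁸ m.
Semi-major axis a = (r_p + r_a)/2 = 2.8158×10⁵ km = 2.816×10⁸ m.
Vis-viva: v² = μ(2/r − 1/a) = 1.267×10¹⁷ × (2.118×10⁻⁸ − 3.551×10⁻⁹) = 2.233×10⁹ m²/s².
v = 47250 m/s = 47.25 km/s.

v ≈ 47.3 km/s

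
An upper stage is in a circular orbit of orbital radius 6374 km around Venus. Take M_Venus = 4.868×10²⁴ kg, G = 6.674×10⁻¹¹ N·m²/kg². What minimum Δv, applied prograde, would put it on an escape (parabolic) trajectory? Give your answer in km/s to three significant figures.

Δv ≈ 2.96 km/s

μ = GM = 6.674×10⁻¹¹ × 4.868×10²⁴ = 3.249×10¹⁴ m³/s².
r = 6374 km = 6.374×10⁶ m.
Circular speed v_c = √(μ/r) = 7139 m/s.
Escape speed v_esc = √(2μ/r) = √2 × v_c = 10100 m/s.
Δv = v_esc − v_c = 2957 m/s = 2.957 km/s.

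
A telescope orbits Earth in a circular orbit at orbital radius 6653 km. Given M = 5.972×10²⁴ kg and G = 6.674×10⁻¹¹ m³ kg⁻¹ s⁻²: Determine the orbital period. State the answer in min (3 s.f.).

T ≈ 90.0 min

μ = GM = 6.674×10⁻¹¹ × 5.972×10²⁴ = 3.986×10¹⁴ m³/s².
r = 6653 km = 6.653×10⁶ m.
Kepler's third law: T = 2π√(r³/μ) = 2π√((6.653×10⁶)³ / 3.986×10¹⁴).
r³/μ = 7.388×10⁵ s², so T = 2π × 8.596×10² = 5.401×10³ s.
Converting: 5.401×10³ s ÷ 60.00 = 90.01 min.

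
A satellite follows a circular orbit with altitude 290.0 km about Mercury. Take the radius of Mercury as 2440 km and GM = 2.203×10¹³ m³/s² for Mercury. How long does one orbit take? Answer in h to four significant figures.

r = 2440 + 290.0 = 2730.0 km = 2.7300×10⁶ m.
Kepler's third law: T = 2π√(r³/μ) = 2π√((2.730×10⁶)³ / 2.203×10¹³).
r³/μ = 9.236×10⁵ s², so T = 2π × 9.610×10² = 6.038×10³ s.
Converting: 6.038×10³ s ÷ 3600 = 1.677 h.

T ≈ 1.677 h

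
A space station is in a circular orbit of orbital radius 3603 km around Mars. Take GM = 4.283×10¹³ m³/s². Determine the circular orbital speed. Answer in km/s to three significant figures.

r = 3603 km = 3.603×10⁶ m.
For a circular orbit v = √(μ/r) = √(4.283×10¹³ / 3.603×10⁶) = √(1.189×10⁷) = 3448 m/s.
That is 3.448 km/s.

v ≈ 3.45 km/s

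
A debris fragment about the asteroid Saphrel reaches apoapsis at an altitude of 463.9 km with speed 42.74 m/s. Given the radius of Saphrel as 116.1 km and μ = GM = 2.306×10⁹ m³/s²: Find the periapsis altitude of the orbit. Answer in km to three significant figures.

r_a = 116.1 + 463.9 = 580.00 km = 5.800×10⁵ m.
Specific energy ε = v²/2 − μ/r = -3.063×10³ J/kg, so a = −μ/(2ε) = 3.765×10⁵ m.
The apsides satisfy r_p + r_a = 2a, so the periapsis radius is 2a − r_a = 1.730×10⁵ m = 172.98 km.
Periapsis altitude = 172.98 − 116.1 = 56.878 km.

periapsis altitude ≈ 56.9 km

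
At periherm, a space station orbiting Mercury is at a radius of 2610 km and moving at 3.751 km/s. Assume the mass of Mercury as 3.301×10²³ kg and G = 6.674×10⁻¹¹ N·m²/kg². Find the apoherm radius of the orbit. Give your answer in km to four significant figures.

μ = GM = 6.674×10⁻¹¹ × 3.301×10²³ = 2.203×10¹³ m³/s².
r_p = 2.610×10⁶ m.
Specific energy ε = v²/2 − μ/r = -1.406×10⁶ J/kg, so a = −μ/(2ε) = 7.835×10⁶ m.
The apsides satisfy r_p + r_a = 2a, so the apoherm radius is 2a − r_p = 1.306×10⁷ m = 13060 km.

apoherm radius ≈ 13060 km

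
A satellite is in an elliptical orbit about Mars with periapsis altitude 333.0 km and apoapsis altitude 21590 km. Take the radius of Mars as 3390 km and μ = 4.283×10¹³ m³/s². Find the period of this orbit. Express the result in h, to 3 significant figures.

r_p = 3390 + 333.0 = 3723.0 km = 3.7230×10⁶ m.
r_a = 3390 + 21590 = 24980 km = 2.4980×10⁷ m.
Semi-major axis a = (r_p + r_a)/2 = (3723.0 + 24980)/2 = 14352 km = 1.435×10⁷ m.
By Kepler's third law T = 2π√(a³/μ) = 2π × 8.308×10³ = 5.220×10⁴ s.
= 14.50 h.

T ≈ 14.5 h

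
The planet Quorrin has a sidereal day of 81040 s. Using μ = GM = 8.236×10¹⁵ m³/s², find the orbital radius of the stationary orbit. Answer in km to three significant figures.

r_sync ≈ 1.11×10⁵ km

A synchronous orbit has period T, so by Kepler's third law a = (μT²/4π²)^(1/3).
μT²/4π² = 8.236×10¹⁵ × (8.104×10⁴)² / 39.48 = 1.370×10²⁴ m³.
a = 1.111×10⁸ m = 1.1107×10⁵ km.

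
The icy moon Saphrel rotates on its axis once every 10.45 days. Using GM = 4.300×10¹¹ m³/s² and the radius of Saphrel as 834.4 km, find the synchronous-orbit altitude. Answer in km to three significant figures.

T = 10.45 days = 9.029×10⁵ s.
A synchronous orbit has period T, so by Kepler's third law a = (μT²/4π²)^(1/3).
μT²/4π² = 4.300×10¹¹ × (9.029×10⁵)² / 39.48 = 8.879×10²¹ m³.
a = 2.071×10⁷ m = 20707 km.
Altitude h = a − R = 20707 − 834.4 = 19873 km.

h_sync ≈ 19900 km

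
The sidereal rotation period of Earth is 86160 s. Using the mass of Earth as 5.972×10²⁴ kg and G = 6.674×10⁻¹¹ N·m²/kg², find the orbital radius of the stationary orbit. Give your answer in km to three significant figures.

r_sync ≈ 42200 km

μ = GM = 6.674×10⁻¹¹ × 5.972×10²⁴ = 3.986×10¹⁴ m³/s².
A synchronous orbit has period T, so by Kepler's third law a = (μT²/4π²)^(1/3).
μT²/4π² = 3.986×10¹⁴ × (8.616×10⁴)² / 39.48 = 7.495×10²² m³.
a = 4.216×10⁷ m = 42162 km.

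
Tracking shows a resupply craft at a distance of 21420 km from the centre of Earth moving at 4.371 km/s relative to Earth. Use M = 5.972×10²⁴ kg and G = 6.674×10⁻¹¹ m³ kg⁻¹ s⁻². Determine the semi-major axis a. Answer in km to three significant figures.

μ = GM = 6.674×10⁻¹¹ × 5.972×10²⁴ = 3.986×10¹⁴ m³/s².
r = 2.142×10⁷ m.
Vis-viva rearranged: 1/a = 2/r − v²/μ = 9.337×10⁻⁸ − 4.794×10⁻⁸ = 4.544×10⁻⁸ m⁻¹.
a = 2.201×10⁷ m = 22009 km.

a ≈ 22000 km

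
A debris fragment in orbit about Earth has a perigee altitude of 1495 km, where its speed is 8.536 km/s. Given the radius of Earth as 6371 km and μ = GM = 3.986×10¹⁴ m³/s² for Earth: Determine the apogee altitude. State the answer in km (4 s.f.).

apogee altitude ≈ 13750 km

r_p = 6371 + 1495 = 7866.0 km = 7.866×10⁶ m.
Specific energy ε = v²/2 − μ/r = -1.424×10⁷ J/kg, so a = −μ/(2ε) = 1.399×10⁷ m.
The apsides satisfy r_p + r_a = 2a, so the apogee radius is 2a − r_p = 2.012×10⁷ m = 20121 km.
Apogee altitude = 20121 − 6371 = 13750 km.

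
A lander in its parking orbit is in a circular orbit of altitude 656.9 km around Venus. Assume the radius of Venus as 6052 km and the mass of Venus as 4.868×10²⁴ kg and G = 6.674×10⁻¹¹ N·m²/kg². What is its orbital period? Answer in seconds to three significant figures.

T ≈ 6060 seconds

μ = GM = 6.674×10⁻¹¹ × 4.868×10²⁴ = 3.249×10¹⁴ m³/s².
r = 6052 + 656.9 = 6708.9 km = 6.7089×10⁶ m.
Kepler's third law: T = 2π√(r³/μ) = 2π√((6.709×10⁶)³ / 3.249×10¹⁴).
r³/μ = 9.294×10⁵ s², so T = 2π × 9.641×10² = 6.057×10³ s.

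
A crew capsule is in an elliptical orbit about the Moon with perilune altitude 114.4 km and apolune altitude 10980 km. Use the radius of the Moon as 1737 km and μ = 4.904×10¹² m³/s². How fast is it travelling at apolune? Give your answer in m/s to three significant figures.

v ≈ 313 m/s

r_p = 1737 + 114.4 = 1851.4 km = 1.8514×10⁶ m.
r_a = 1737 + 10980 = 12717 km = 1.2717×10⁷ m.
Semi-major axis a = (r_p + r_a)/2 = 7284.2 km = 7.284×10⁶ m.
Vis-viva: v² = μ(2/r − 1/a) = 4.904×10¹² × (1.573×10⁻⁷ − 1.373×10⁻⁷) = 9.801×10⁴ m²/s².
v = 313.1 m/s.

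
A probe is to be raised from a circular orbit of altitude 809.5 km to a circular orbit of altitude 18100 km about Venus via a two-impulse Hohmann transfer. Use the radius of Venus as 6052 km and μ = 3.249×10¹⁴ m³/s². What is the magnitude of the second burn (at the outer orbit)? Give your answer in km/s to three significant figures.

Δv ≈ 1.23 km/s

r₁ = 6052 + 809.5 = 6861.5 km = 6.8615×10⁶ m.
r₂ = 6052 + 18100 = 24152 km = 2.4152×10⁷ m.
Transfer ellipse a_t = (r₁ + r₂)/2 = 1.551×10⁷ m.
At r₁: circular v_c1 = √(μ/r₁) = 6881 m/s; transfer-periapsis v_p = √[μ(2/r₁ − 1/a_t)] = 8588 m/s.
At r₂: circular v_c2 = √(μ/r₂) = 3668 m/s; transfer-apoapsis v_a = √[μ(2/r₂ − 1/a_t)] = 2440 m/s.
Δv₂ = v_c2 − v_a = 1228 m/s.
= 1.228 km/s.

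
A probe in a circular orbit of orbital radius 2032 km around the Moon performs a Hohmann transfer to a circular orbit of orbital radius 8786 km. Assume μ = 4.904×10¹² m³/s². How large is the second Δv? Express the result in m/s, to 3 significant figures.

Δv ≈ 289 m/s

r₁ = 2032 km = 2.032×10⁶ m.
r₂ = 8786 km = 8.786×10⁶ m.
Transfer ellipse a_t = (r₁ + r₂)/2 = 5.409×10⁶ m.
At r₁: circular v_c1 = √(μ/r₁) = 1554 m/s; transfer-perilune v_p = √[μ(2/r₁ − 1/a_t)] = 1980 m/s.
At r₂: circular v_c2 = √(μ/r₂) = 747.1 m/s; transfer-apolune v_a = √[μ(2/r₂ − 1/a_t)] = 457.9 m/s.
Δv₂ = v_c2 − v_a = 289.2 m/s.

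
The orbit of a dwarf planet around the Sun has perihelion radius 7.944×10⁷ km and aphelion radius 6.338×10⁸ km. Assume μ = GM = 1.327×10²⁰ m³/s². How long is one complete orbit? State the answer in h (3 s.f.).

T ≈ 32300 h

Semi-major axis a = (r_p + r_a)/2 = (7.9440×10⁷ + 6.3380×10⁸)/2 = 3.5662×10⁸ km = 3.566×10¹¹ m.
By Kepler's third law T = 2π√(a³/μ) = 2π × 1.849×10⁷ = 1.162×10⁸ s.
= 32270 h.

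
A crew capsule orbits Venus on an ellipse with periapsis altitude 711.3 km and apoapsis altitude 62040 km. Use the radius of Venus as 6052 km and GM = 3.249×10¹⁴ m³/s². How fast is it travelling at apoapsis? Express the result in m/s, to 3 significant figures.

v ≈ 929 m/s

r_p = 6052 + 711.3 = 6763.3 km = 6.7633×10⁶ m.
r_a = 6052 + 62040 = 68092 km = 6.8092×10⁷ m.
Semi-major axis a = (r_p + r_a)/2 = 37428 km = 3.743×10⁷ m.
Vis-viva: v² = μ(2/r − 1/a) = 3.249×10¹⁴ × (2.937×10⁻⁸ − 2.672×10⁻⁸) = 8.622×10⁵ m²/s².
v = 928.6 m/s.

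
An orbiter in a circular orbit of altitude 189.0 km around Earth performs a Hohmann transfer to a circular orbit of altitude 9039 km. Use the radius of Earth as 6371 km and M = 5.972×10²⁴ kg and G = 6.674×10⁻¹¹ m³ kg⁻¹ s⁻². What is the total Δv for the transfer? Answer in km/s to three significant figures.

μ = GM = 6.674×10⁻¹¹ × 5.972×10²⁴ = 3.986×10¹⁴ m³/s².
r₁ = 6371 + 189.0 = 6560.0 km = 6.5600×10⁶ m.
r₂ = 6371 + 9039 = 15410 km = 1.5410×10⁷ m.
Transfer ellipse a_t = (r₁ + r₂)/2 = 1.098×10⁷ m.
At r₁: circular v_c1 = √(μ/r₁) = 7795 m/s; transfer-perigee v_p = √[μ(2/r₁ − 1/a_t)] = 9232 m/s.
Δv₁ = v_p − v_c1 = 1437 m/s.
At r₂: circular v_c2 = √(μ/r₂) = 5086 m/s; transfer-apogee v_a = √[μ(2/r₂ − 1/a_t)] = 3930 m/s.
Δv₂ = v_c2 − v_a = 1156 m/s.
Total Δv = Δv₁ + Δv₂ = 2593 m/s = 2.593 km/s.

Δv_total ≈ 2.59 km/s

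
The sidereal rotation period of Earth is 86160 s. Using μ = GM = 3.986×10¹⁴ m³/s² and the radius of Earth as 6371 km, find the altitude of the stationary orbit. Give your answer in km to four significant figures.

A synchronous orbit has period T, so by Kepler's third law a = (μT²/4π²)^(1/3).
μT²/4π² = 3.986×10¹⁴ × (8.616×10⁴)² / 39.48 = 7.495×10²² m³.
a = 4.216×10⁷ m = 42163 km.
Altitude h = a − R = 42163 − 6371 = 35792 km.

h_sync ≈ 35790 km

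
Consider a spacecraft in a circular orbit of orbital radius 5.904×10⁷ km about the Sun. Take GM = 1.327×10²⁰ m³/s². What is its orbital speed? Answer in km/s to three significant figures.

v ≈ 47.4 km/s

r = 5.904×10⁷ km = 5.904×10¹⁰ m.
For a circular orbit v = √(μ/r) = √(1.327×10²⁰ / 5.904×10¹⁰) = √(2.248×10⁹) = 47410 m/s.
That is 47.41 km/s.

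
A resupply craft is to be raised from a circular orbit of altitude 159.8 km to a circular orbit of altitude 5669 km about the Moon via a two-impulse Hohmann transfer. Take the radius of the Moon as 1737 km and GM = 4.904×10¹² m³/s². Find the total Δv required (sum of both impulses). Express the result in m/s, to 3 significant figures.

r₁ = 1737 + 159.8 = 1896.8 km = 1.8968×10⁶ m.
r₂ = 1737 + 5669 = 7406.0 km = 7.4060×10⁶ m.
Transfer ellipse a_t = (r₁ + r₂)/2 = 4.651×10⁶ m.
At r₁: circular v_c1 = √(μ/r₁) = 1608 m/s; transfer-perilune v_p = √[μ(2/r₁ − 1/a_t)] = 2029 m/s.
Δv₁ = v_p − v_c1 = 421.0 m/s.
At r₂: circular v_c2 = √(μ/r₂) = 813.7 m/s; transfer-apolune v_a = √[μ(2/r₂ − 1/a_t)] = 519.6 m/s.
Δv₂ = v_c2 − v_a = 294.1 m/s.
Total Δv = Δv₁ + Δv₂ = 715.1 m/s.

Δv_total ≈ 715 m/s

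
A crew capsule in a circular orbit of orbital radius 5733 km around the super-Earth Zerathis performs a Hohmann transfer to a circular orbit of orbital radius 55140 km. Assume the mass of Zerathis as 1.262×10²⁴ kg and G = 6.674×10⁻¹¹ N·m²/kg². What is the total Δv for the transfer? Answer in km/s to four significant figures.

μ = GM = 6.674×10⁻¹¹ × 1.262×10²⁴ = 8.423×10¹³ m³/s².
r₁ = 5733 km = 5.733×10⁶ m.
r₂ = 55140 km = 5.514×10⁷ m.
Transfer ellipse a_t = (r₁ + r₂)/2 = 3.044×10⁷ m.
At r₁: circular v_c1 = √(μ/r₁) = 3833 m/s; transfer-periapsis v_p = √[μ(2/r₁ − 1/a_t)] = 5159 m/s.
Δv₁ = v_p − v_c1 = 1326 m/s.
At r₂: circular v_c2 = √(μ/r₂) = 1236 m/s; transfer-apoapsis v_a = √[μ(2/r₂ − 1/a_t)] = 536.4 m/s.
Δv₂ = v_c2 − v_a = 699.5 m/s.
Total Δv = Δv₁ + Δv₂ = 2026 m/s = 2.026 km/s.

Δv_total ≈ 2.026 km/s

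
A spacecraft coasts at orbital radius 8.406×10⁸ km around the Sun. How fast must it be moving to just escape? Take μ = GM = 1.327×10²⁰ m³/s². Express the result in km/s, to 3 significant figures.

v_esc ≈ 17.8 km/s

r = 8.406×10⁸ km = 8.406×10¹¹ m.
Escape speed v_esc = √(2μ/r) = √(2 × 1.327×10²⁰ / 8.406×10¹¹) = √(3.157×10⁸) = 17770 m/s.
= 17.77 km/s.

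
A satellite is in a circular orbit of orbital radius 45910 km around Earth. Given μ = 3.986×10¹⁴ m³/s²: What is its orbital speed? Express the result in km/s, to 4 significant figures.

v ≈ 2.947 km/s

r = 45910 km = 4.591×10⁷ m.
For a circular orbit v = √(μ/r) = √(3.986×10¹⁴ / 4.591×10⁷) = √(8.682×10⁶) = 2947 m/s.
That is 2.947 km/s.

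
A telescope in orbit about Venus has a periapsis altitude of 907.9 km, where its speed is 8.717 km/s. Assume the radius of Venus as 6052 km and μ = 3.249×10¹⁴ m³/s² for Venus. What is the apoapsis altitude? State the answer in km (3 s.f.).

apoapsis altitude ≈ 24400 km

r_p = 6052 + 907.9 = 6959.9 km = 6.960×10⁶ m.
Specific energy ε = v²/2 − μ/r = -8.689×10⁶ J/kg, so a = −μ/(2ε) = 1.870×10⁷ m.
The apsides satisfy r_p + r_a = 2a, so the apoapsis radius is 2a − r_p = 3.043×10⁷ m = 30434 km.
Apoapsis altitude = 30434 − 6052 = 24382 km.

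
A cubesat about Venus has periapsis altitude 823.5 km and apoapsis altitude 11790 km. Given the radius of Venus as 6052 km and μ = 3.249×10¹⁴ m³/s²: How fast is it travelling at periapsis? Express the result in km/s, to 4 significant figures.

r_p = 6052 + 823.5 = 6875.5 km = 6.8755×10⁶ m.
r_a = 6052 + 11790 = 17842 km = 1.7842×10⁷ m.
Semi-major axis a = (r_p + r_a)/2 = 12359 km = 1.236×10⁷ m.
Vis-viva: v² = μ(2/r − 1/a) = 3.249×10¹⁴ × (2.909×10⁻⁷ − 8.091×10⁻⁸) = 6.822×10⁷ m²/s².
v = 8260 m/s = 8.260 km/s.

v ≈ 8.260 km/s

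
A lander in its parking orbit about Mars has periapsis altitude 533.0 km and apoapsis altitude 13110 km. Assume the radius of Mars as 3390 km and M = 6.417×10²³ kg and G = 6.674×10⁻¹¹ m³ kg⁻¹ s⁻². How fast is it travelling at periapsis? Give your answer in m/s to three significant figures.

μ = GM = 6.674×10⁻¹¹ × 6.417×10²³ = 4.283×10¹³ m³/s².
r_p = 3390 + 533.0 = 3923.0 km = 3.9230×10⁶ m.
r_a = 3390 + 13110 = 16500 km = 1.6500×10⁷ m.
Semi-major axis a = (r_p + r_a)/2 = 10212 km = 1.021×10⁷ m.
Vis-viva: v² = μ(2/r − 1/a) = 4.283×10¹³ × (5.098×10⁻⁷ − 9.793×10⁻⁸) = 1.764×10⁷ m²/s².
v = 4200 m/s.

v ≈ 4200 m/s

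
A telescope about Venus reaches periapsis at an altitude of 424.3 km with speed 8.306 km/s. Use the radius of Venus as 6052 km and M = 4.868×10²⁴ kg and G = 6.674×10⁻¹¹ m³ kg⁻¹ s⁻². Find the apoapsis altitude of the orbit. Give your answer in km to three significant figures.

apoapsis altitude ≈ 8200 km

μ = GM = 6.674×10⁻¹¹ × 4.868×10²⁴ = 3.249×10¹⁴ m³/s².
r_p = 6052 + 424.3 = 6476.3 km = 6.476×10⁶ m.
Specific energy ε = v²/2 − μ/r = -1.567×10⁷ J/kg, so a = −μ/(2ε) = 1.037×10⁷ m.
The apsides satisfy r_p + r_a = 2a, so the apoapsis radius is 2a − r_p = 1.426×10⁷ m = 14255 km.
Apoapsis altitude = 14255 − 6052 = 8203.4 km.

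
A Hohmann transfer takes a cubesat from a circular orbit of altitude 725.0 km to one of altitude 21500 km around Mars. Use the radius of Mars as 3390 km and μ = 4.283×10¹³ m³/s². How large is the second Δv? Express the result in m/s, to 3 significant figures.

Δv ≈ 613 m/s

r₁ = 3390 + 725.0 = 4115.0 km = 4.1150×10⁶ m.
r₂ = 3390 + 21500 = 24890 km = 2.4890×10⁷ m.
Transfer ellipse a_t = (r₁ + r₂)/2 = 1.450×10⁷ m.
At r₁: circular v_c1 = √(μ/r₁) = 3226 m/s; transfer-periapsis v_p = √[μ(2/r₁ − 1/a_t)] = 4226 m/s.
At r₂: circular v_c2 = √(μ/r₂) = 1312 m/s; transfer-apoapsis v_a = √[μ(2/r₂ − 1/a_t)] = 698.8 m/s.
Δv₂ = v_c2 − v_a = 613.0 m/s.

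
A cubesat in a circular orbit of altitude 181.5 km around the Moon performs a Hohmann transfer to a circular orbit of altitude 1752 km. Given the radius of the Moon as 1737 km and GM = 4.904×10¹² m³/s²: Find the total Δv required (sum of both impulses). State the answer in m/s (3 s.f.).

r₁ = 1737 + 181.5 = 1918.5 km = 1.9185×10⁶ m.
r₂ = 1737 + 1752 = 3489.0 km = 3.4890×10⁶ m.
Transfer ellipse a_t = (r₁ + r₂)/2 = 2.704×10⁶ m.
At r₁: circular v_c1 = √(μ/r₁) = 1599 m/s; transfer-perilune v_p = √[μ(2/r₁ − 1/a_t)] = 1816 m/s.
Δv₁ = v_p − v_c1 = 217.4 m/s.
At r₂: circular v_c2 = √(μ/r₂) = 1186 m/s; transfer-apolune v_a = √[μ(2/r₂ − 1/a_t)] = 998.7 m/s.
Δv₂ = v_c2 − v_a = 186.9 m/s.
Total Δv = Δv₁ + Δv₂ = 404.3 m/s.

Δv_total ≈ 404 m/s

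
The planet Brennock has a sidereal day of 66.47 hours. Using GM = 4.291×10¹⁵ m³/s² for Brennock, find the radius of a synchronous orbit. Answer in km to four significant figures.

r_sync ≈ 1.839×10⁵ km

T = 66.47 hours = 2.393×10⁵ s.
A synchronous orbit has period T, so by Kepler's third law a = (μT²/4π²)^(1/3).
μT²/4π² = 4.291×10¹⁵ × (2.393×10⁵)² / 39.48 = 6.224×10²⁴ m³.
a = 1.839×10⁸ m = 1.8394×10⁵ km.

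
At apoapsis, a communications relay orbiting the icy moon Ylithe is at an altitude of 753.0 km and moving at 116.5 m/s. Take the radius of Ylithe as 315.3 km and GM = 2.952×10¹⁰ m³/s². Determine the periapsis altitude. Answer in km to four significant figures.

r_a = 315.3 + 753.0 = 1068.3 km = 1.068×10⁶ m.
Specific energy ε = v²/2 − μ/r = -2.085×10⁴ J/kg, so a = −μ/(2ε) = 7.080×10⁵ m.
The apsides satisfy r_p + r_a = 2a, so the periapsis radius is 2a − r_a = 3.478×10⁵ m = 347.76 km.
Periapsis altitude = 347.76 − 315.3 = 32.461 km.

periapsis altitude ≈ 32.46 km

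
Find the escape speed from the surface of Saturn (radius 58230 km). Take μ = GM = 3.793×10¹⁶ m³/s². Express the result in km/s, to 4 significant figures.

v_esc ≈ 36.09 km/s

r = R = 5.823×10⁷ m.
Escape speed v_esc = √(2μ/r) = √(2 × 3.793×10¹⁶ / 5.823×10⁷) = √(1.303×10⁹) = 36090 m/s.
= 36.09 km/s.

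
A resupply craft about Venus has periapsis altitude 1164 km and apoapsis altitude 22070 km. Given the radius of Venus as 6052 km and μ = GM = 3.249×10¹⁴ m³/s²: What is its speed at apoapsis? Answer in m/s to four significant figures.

v ≈ 2172 m/s

r_p = 6052 + 1164 = 7216.0 km = 7.2160×10⁶ m.
r_a = 6052 + 22070 = 28122 km = 2.8122×10⁷ m.
Semi-major axis a = (r_p + r_a)/2 = 17669 km = 1.767×10⁷ m.
Vis-viva: v² = μ(2/r − 1/a) = 3.249×10¹⁴ × (7.112×10⁻⁸ − 5.660×10⁻⁸) = 4.718×10⁶ m²/s².
v = 2172 m/s.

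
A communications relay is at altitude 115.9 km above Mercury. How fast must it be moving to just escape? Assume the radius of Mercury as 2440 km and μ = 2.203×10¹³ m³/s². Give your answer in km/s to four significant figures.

r = 2440 + 115.9 = 2555.9 km = 2.5559×10⁶ m.
Escape speed v_esc = √(2μ/r) = √(2 × 2.203×10¹³ / 2.556×10⁶) = √(1.724×10⁷) = 4152 m/s.
= 4.152 km/s.

v_esc ≈ 4.152 km/s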